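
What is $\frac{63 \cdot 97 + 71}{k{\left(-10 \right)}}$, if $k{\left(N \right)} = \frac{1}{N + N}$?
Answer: $-123640$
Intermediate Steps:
$k{\left(N \right)} = \frac{1}{2 N}$
$\frac{63 \cdot 97 + 71}{k{\left(-10 \right)}} = \frac{63 \cdot 97 + 71}{\frac{1}{2} \frac{1}{-10}} = \frac{6111 + 71}{\frac{1}{2} \left(- \frac{1}{10}\right)} = \frac{6182}{- \frac{1}{20}} = 6182 \left(-20\right) = -123640$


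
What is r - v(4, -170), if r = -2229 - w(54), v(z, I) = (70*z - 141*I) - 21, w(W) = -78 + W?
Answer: -26434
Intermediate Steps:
v(z, I) = -21 - 141*I + 70*z (v(z, I) = (-141*I + 70*z) - 21 = -21 - 141*I + 70*z)
r = -2205 (r = -2229 - (-78 + 54) = -2229 - 1*(-24) = -2229 + 24 = -2205)
r - v(4, -170) = -2205 - (-21 - 141*(-170) + 70*4) = -2205 - (-21 + 23970 + 280) = -2205 - 1*24229 = -2205 - 24229 = -26434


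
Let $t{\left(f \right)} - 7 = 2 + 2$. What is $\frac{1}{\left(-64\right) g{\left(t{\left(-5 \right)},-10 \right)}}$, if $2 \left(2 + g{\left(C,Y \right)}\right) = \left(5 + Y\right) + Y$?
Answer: $\frac{1}{608} \approx 0.0016447$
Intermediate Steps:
$t{\left(f \right)} = 11$ ($t{\left(f \right)} = 7 + \left(2 + 2\right) = 7 + 4 = 11$)
$g{\left(C,Y \right)} = \frac{1}{2} + Y$ ($g{\left(C,Y \right)} = -2 + \frac{\left(5 + Y\right) + Y}{2} = -2 + \frac{5 + 2 Y}{2} = -2 + \left(\frac{5}{2} + Y\right) = \frac{1}{2} + Y$)
$\frac{1}{\left(-64\right) g{\left(t{\left(-5 \right)},-10 \right)}} = \frac{1}{\left(-64\right) \left(\frac{1}{2} - 10\right)} = \frac{1}{\left(-64\right) \left(- \frac{19}{2}\right)} = \frac{1}{608}$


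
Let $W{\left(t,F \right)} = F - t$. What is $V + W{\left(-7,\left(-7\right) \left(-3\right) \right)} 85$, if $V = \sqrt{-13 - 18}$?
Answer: $2380 + i \sqrt{31} \approx 2380.0 + 5.5678 i$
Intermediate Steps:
$V = i \sqrt{31}$ ($V = \sqrt{-31} = i \sqrt{31} \approx 5.5678 i$)
$V + W{\left(-7,\left(-7\right) \left(-3\right) \right)} 85 = i \sqrt{31} + \left(\left(-7\right) \left(-3\right) - -7\right) 85 = i \sqrt{31} + \left(21 + 7\right) 85 = i \sqrt{31} + 28 \cdot 85 = i \sqrt{31} + 2380 = 2380 + i \sqrt{31}$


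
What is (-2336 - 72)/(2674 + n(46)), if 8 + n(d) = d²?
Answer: -1204/2391 ≈ -0.50356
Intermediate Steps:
n(d) = -8 + d²
(-2336 - 72)/(2674 + n(46)) = (-2336 - 72)/(2674 + (-8 + 46²)) = -2408/(2674 + (-8 + 2116)) = -2408/(2674 + 2108) = -2408/4782 = -2408*1/4782 = -1204/2391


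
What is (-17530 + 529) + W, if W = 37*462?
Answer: 93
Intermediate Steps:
W = 17094
(-17530 + 529) + W = (-17530 + 529) + 17094 = -17001 + 17094 = 93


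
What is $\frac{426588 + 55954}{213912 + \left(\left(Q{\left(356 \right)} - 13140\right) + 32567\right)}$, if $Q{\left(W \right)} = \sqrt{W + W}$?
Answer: $\frac{112595867738}{54447088209} - \frac{965084 \sqrt{178}}{54447088209} \approx 2.0677$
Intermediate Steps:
$Q{\left(W \right)} = \sqrt{2} \sqrt{W}$ ($Q{\left(W \right)} = \sqrt{2 W} = \sqrt{2} \sqrt{W}$)
$\frac{426588 + 55954}{213912 + \left(\left(Q{\left(356 \right)} - 13140\right) + 32567\right)} = \frac{426588 + 55954}{213912 + \left(\left(\sqrt{2} \sqrt{356} - 13140\right) + 32567\right)} = \frac{482542}{213912 + \left(\left(\sqrt{2} \cdot 2 \sqrt{89} - 13140\right) + 32567\right)} = \frac{482542}{213912 + \left(\left(2 \sqrt{178} - 13140\right) + 32567\right)} = \frac{482542}{213912 + \left(\left(-13140 + 2 \sqrt{178}\right) + 32567\right)} = \frac{482542}{213912 + \left(19427 + 2 \sqrt{178}\right)} = \frac{482542}{233339 + 2 \sqrt{178}}$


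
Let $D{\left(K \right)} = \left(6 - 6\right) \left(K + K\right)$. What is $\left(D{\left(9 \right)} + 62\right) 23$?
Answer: $1426$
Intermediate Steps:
$D{\left(K \right)} = 0$ ($D{\left(K \right)} = 0 \cdot 2 K = 0$)
$\left(D{\left(9 \right)} + 62\right) 23 = \left(0 + 62\right) 23 = 62 \cdot 23 = 1426$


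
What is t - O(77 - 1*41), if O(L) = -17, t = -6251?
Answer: -6234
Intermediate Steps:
t - O(77 - 1*41) = -6251 - 1*(-17) = -6251 + 17 = -6234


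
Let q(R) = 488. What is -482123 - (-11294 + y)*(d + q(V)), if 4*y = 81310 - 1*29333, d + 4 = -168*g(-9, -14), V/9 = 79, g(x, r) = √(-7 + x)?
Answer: -1305044 + 1142568*I ≈ -1.305e+6 + 1.1426e+6*I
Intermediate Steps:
V = 711 (V = 9*79 = 711)
d = -4 - 672*I (d = -4 - 168*√(-7 - 9) = -4 - 672*I ≈ -4.0 - 672.0*I)
y = 51977/4 (y = (81310 - 1*29333)/4 = (81310 - 29333)/4 = (¼)*51977 = 51977/4 ≈ 12994.)
-482123 - (-11294 + y)*(d + q(V)) = -482123 - (-11294 + 51977/4)*((-4 - 672*I) + 488) = -482123 - 6801*(484 - 672*I)/4 = -482123 - (822921 - 1142568*I) = -482123 + (-822921 + 1142568*I) = -1305044 + 1142568*I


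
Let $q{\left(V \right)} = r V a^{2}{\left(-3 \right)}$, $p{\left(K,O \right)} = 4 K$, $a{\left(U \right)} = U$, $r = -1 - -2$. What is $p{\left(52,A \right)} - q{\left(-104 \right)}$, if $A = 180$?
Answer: $1144$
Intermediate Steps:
$r = 1$ ($r = -1 + 2 = 1$)
$q{\left(V \right)} = 9 V$ ($q{\left(V \right)} = 1 V \left(-3\right)^{2} = V 9 = 9 V$)
$p{\left(52,A \right)} - q{\left(-104 \right)} = 4 \cdot 52 - 9 \left(-104\right) = 208 - -936 = 208 + 936 = 1144$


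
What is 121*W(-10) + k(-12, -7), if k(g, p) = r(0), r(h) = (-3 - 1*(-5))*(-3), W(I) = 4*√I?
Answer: -6 + 484*I*√10 ≈ -6.0 + 1530.5*I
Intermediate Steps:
r(h) = -6 (r(h) = (-3 + 5)*(-3) = 2*(-3) = -6)
k(g, p) = -6
121*W(-10) + k(-12, -7) = 121*(4*√(-10)) - 6 = 121*(4*(I*√10)) - 6 = 121*(4*I*√10) - 6 = 484*I*√10 - 6 = -6 + 484*I*√10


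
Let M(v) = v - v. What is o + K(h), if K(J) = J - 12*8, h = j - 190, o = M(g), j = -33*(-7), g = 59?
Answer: -55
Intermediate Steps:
j = 231
M(v) = 0
o = 0
h = 41 (h = 231 - 190 = 41)
K(J) = -96 + J (K(J) = J - 96 = -96 + J)
o + K(h) = 0 + (-96 + 41) = 0 - 55 = -55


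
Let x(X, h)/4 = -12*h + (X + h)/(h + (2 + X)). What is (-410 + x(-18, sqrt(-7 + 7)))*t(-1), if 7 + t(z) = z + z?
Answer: 7299/2 ≈ 3649.5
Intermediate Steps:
x(X, h) = -48*h + 4*(X + h)/(2 + X + h) (x(X, h) = 4*(-12*h + (X + h)/(h + (2 + X))) = 4*(-12*h + (X + h)/(2 + X + h)) = -48*h + 4*(X + h)/(2 + X + h))
t(z) = -7 + 2*z (t(z) = -7 + (z + z) = -7 + 2*z)
(-410 + x(-18, sqrt(-7 + 7)))*t(-1) = (-410 + 4*(-18 - 23*sqrt(-7 + 7) - 12*(sqrt(-7 + 7))**2 - 12*(-18)*sqrt(-7 + 7))/(2 - 18 + sqrt(-7 + 7)))*(-7 + 2*(-1)) = (-410 + 4*(-18 - 23*sqrt(0) - 12*(sqrt(0))**2 - 12*(-18)*sqrt(0))/(2 - 18 + sqrt(0)))*(-7 - 2) = (-410 + 4*(-18 - 23*0 - 12*0**2 - 12*(-18)*0)/(2 - 18 + 0))*(-9) = (-410 + 4*(-18 + 0 - 12*0 + 0)/(-16))*(-9) = (-410 + 4*(-1/16)*(-18 + 0 + 0 + 0))*(-9) = (-410 + 4*(-1/16)*(-18))*(-9) = (-410 + 9/2)*(-9) = -811/2*(-9) = 7299/2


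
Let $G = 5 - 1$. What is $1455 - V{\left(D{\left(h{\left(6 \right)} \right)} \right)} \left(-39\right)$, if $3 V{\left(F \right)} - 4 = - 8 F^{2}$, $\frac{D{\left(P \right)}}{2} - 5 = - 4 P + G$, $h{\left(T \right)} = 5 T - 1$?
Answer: $-4761277$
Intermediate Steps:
$G = 4$ ($G = 5 - 1 = 4$)
$h{\left(T \right)} = -1 + 5 T$
$D{\left(P \right)} = 18 - 8 P$ ($D{\left(P \right)} = 10 + 2 \left(- 4 P + 4\right) = 10 + 2 \left(4 - 4 P\right) = 10 - \left(-8 + 8 P\right) = 18 - 8 P$)
$V{\left(F \right)} = \frac{4}{3} - \frac{8 F^{2}}{3}$ ($V{\left(F \right)} = \frac{4}{3} + \frac{\left(-8\right) F^{2}}{3} = \frac{4}{3} - \frac{8 F^{2}}{3}$)
$1455 - V{\left(D{\left(h{\left(6 \right)} \right)} \right)} \left(-39\right) = 1455 - \left(\frac{4}{3} - \frac{8 \left(18 - 8 \left(-1 + 5 \cdot 6\right)\right)^{2}}{3}\right) \left(-39\right) = 1455 - \left(\frac{4}{3} - \frac{8 \left(18 - 8 \left(-1 + 30\right)\right)^{2}}{3}\right) \left(-39\right) = 1455 - \left(\frac{4}{3} - \frac{8 \left(18 - 232\right)^{2}}{3}\right) \left(-39\right) = 1455 - \left(\frac{4}{3} - \frac{8 \left(-214\right)^{2}}{3}\right) \left(-39\right) = 1455 - \left(\frac{4}{3} - \frac{366368}{3}\right) \left(-39\right) = 1455 - \left(- \frac{366364}{3}\right) \left(-39\right) = 1455 - 4762732 = -4761277$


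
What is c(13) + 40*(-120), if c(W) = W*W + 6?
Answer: -4625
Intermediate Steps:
c(W) = 6 + W² (c(W) = W² + 6 = 6 + W²)
c(13) + 40*(-120) = (6 + 13²) + 40*(-120) = (6 + 169) - 4800 = 175 - 4800 = -4625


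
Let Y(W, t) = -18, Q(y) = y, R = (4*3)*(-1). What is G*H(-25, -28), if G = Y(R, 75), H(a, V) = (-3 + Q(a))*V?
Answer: -14112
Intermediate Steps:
R = -12 (R = 12*(-1) = -12)
H(a, V) = V*(-3 + a) (H(a, V) = (-3 + a)*V = V*(-3 + a))
G = -18
G*H(-25, -28) = -(-504)*(-3 - 25) = -(-504)*(-28) = -18*784 = -14112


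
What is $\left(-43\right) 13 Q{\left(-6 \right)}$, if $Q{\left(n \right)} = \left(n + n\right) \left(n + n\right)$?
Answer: $-80496$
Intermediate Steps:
$Q{\left(n \right)} = 4 n^{2}$ ($Q{\left(n \right)} = 2 n 2 n = 4 n^{2}$)
$\left(-43\right) 13 Q{\left(-6 \right)} = \left(-43\right) 13 \cdot 4 \left(-6\right)^{2} = - 559 \cdot 4 \cdot 36 = \left(-559\right) 144 = -80496$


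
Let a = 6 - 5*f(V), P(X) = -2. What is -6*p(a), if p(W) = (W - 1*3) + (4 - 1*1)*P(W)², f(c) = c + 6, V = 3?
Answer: 180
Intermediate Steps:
f(c) = 6 + c
a = -39 (a = 6 - 5*(6 + 3) = 6 - 5*9 = 6 - 45 = -39)
p(W) = 9 + W (p(W) = (W - 1*3) + (4 - 1*1)*(-2)² = (W - 3) + (4 - 1)*4 = (-3 + W) + 3*4 = (-3 + W) + 12 = 9 + W)
-6*p(a) = -6*(9 - 39) = -6*(-30) = 180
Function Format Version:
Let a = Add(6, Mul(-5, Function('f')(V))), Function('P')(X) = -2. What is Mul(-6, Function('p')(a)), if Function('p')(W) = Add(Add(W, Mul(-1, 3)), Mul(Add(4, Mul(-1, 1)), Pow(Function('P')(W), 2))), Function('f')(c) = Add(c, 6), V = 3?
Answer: 180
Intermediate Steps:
Function('f')(c) = Add(6, c)
a = -39 (a = Add(6, Mul(-5, Add(6, 3))) = Add(6, Mul(-5, 9)) = Add(6, -45) = -39)
Function('p')(W) = Add(9, W) (Function('p')(W) = Add(Add(W, Mul(-1, 3)), Mul(Add(4, Mul(-1, 1)), Pow(-2, 2))) = Add(Add(W, -3), Mul(Add(4, -1), 4)) = Add(Add(-3, W), Mul(3, 4)) = Add(Add(-3, W), 12) = Add(9, W))
Mul(-6, Function('p')(a)) = Mul(-6, Add(9, -39)) = Mul(-6, -30) = 180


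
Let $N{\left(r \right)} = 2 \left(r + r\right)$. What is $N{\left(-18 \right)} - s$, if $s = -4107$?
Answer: $4035$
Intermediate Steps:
$N{\left(r \right)} = 4 r$ ($N{\left(r \right)} = 2 \cdot 2 r = 4 r$)
$N{\left(-18 \right)} - s = 4 \left(-18\right) - -4107 = -72 + 4107 = 4035$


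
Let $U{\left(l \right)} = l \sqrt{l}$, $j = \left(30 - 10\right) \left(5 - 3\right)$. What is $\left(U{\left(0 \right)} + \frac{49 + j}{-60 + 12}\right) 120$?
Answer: $- \frac{445}{2} \approx -222.5$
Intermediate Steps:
$j = 40$ ($j = 20 \cdot 2 = 40$)
$U{\left(l \right)} = l^{\frac{3}{2}}$
$\left(U{\left(0 \right)} + \frac{49 + j}{-60 + 12}\right) 120 = \left(0^{\frac{3}{2}} + \frac{49 + 40}{-60 + 12}\right) 120 = \left(0 + \frac{89}{-48}\right) 120 = \left(0 + 89 \left(- \frac{1}{48}\right)\right) 120 = \left(0 - \frac{89}{48}\right) 120 = \left(- \frac{89}{48}\right) 120 = - \frac{445}{2}$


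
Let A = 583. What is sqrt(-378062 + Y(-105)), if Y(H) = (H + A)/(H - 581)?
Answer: I*sqrt(907728535)/49 ≈ 614.87*I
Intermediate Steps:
Y(H) = (583 + H)/(-581 + H) (Y(H) = (H + 583)/(H - 581) = (583 + H)/(-581 + H))
sqrt(-378062 + Y(-105)) = sqrt(-378062 + (583 - 105)/(-581 - 105)) = sqrt(-378062 + 478/(-686)) = sqrt(-378062 - 1/686*478) = sqrt(-378062 - 239/343) = sqrt(-129675505/343) = I*sqrt(907728535)/49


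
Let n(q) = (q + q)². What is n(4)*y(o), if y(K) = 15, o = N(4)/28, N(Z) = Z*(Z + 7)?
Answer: 960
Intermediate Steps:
n(q) = 4*q² (n(q) = (2*q)² = 4*q²)
N(Z) = Z*(7 + Z)
o = 11/7 (o = (4*(7 + 4))/28 = (4*11)*(1/28) = 44*(1/28) = 11/7 ≈ 1.5714)
n(4)*y(o) = (4*4²)*15 = (4*16)*15 = 64*15 = 960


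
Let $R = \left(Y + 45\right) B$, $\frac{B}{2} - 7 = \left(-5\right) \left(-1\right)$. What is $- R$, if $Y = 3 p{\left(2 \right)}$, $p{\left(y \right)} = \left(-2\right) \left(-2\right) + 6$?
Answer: $-1800$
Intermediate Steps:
$p{\left(y \right)} = 10$ ($p{\left(y \right)} = 4 + 6 = 10$)
$Y = 30$ ($Y = 3 \cdot 10 = 30$)
$B = 24$ ($B = 14 + 2 \left(\left(-5\right) \left(-1\right)\right) = 14 + 2 \cdot 5 = 14 + 10 = 24$)
$R = 1800$ ($R = \left(30 + 45\right) 24 = 75 \cdot 24 = 1800$)
$- R = \left(-1\right) 1800 = -1800$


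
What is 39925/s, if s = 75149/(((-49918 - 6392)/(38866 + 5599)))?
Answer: -449635350/668300057 ≈ -0.67280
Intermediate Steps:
s = -668300057/11262 (s = 75149/((-56310/44465)) = 75149/((-56310*1/44465)) = 75149/(-11262/8893) = 75149*(-8893/11262) = -668300057/11262 ≈ -59341.)
39925/s = 39925/(-668300057/11262) = 39925*(-11262/668300057) = -449635350/668300057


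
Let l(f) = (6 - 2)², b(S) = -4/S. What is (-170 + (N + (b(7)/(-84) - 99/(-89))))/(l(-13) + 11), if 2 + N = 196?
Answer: 328634/353241 ≈ 0.93034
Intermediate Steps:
N = 194 (N = -2 + 196 = 194)
l(f) = 16 (l(f) = 4² = 16)
(-170 + (N + (b(7)/(-84) - 99/(-89))))/(l(-13) + 11) = (-170 + (194 + (-4/7/(-84) - 99/(-89))))/(16 + 11) = (-170 + (194 + (-4*⅐*(-1/84) - 99*(-1/89))))/27 = (-170 + (194 + (-4/7*(-1/84) + 99/89)))*(1/27) = (-170 + (194 + (1/147 + 99/89)))*(1/27) = (-170 + (194 + 14642/13083))*(1/27) = (-170 + 2552744/13083)*(1/27) = (328634/13083)*(1/27) = 328634/353241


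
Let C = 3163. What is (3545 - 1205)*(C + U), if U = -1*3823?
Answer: -1544400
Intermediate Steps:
U = -3823
(3545 - 1205)*(C + U) = (3545 - 1205)*(3163 - 3823) = 2340*(-660) = -1544400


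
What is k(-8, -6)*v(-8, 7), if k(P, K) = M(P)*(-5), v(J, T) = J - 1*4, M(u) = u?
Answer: -480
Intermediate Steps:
v(J, T) = -4 + J (v(J, T) = J - 4 = -4 + J)
k(P, K) = -5*P (k(P, K) = P*(-5) = -5*P)
k(-8, -6)*v(-8, 7) = (-5*(-8))*(-4 - 8) = 40*(-12) = -480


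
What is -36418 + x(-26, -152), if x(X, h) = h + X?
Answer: -36596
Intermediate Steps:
x(X, h) = X + h
-36418 + x(-26, -152) = -36418 + (-26 - 152) = -36418 - 178 = -36596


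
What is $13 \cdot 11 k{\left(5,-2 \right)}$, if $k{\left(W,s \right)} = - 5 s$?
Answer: $1430$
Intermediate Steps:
$13 \cdot 11 k{\left(5,-2 \right)} = 13 \cdot 11 \left(\left(-5\right) \left(-2\right)\right) = 143 \cdot 10 = 1430$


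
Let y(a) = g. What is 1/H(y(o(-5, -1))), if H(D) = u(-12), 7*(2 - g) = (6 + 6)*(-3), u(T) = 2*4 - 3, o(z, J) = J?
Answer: ⅕ ≈ 0.20000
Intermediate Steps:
u(T) = 5 (u(T) = 8 - 3 = 5)
g = 50/7 (g = 2 - (6 + 6)*(-3)/7 = 2 - 12*(-3)/7 = 2 - ⅐*(-36) = 2 + 36/7 = 50/7 ≈ 7.1429)
y(a) = 50/7
H(D) = 5
1/H(y(o(-5, -1))) = 1/5 = ⅕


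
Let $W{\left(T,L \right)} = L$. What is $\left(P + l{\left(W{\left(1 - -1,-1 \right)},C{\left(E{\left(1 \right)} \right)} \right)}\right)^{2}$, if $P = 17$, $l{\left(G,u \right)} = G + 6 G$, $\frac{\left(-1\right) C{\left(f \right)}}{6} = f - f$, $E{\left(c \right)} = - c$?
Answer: $100$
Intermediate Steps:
$C{\left(f \right)} = 0$ ($C{\left(f \right)} = - 6 \left(f - f\right) = \left(-6\right) 0 = 0$)
$l{\left(G,u \right)} = 7 G$
$\left(P + l{\left(W{\left(1 - -1,-1 \right)},C{\left(E{\left(1 \right)} \right)} \right)}\right)^{2} = \left(17 + 7 \left(-1\right)\right)^{2} = \left(17 - 7\right)^{2} = 10^{2} = 100$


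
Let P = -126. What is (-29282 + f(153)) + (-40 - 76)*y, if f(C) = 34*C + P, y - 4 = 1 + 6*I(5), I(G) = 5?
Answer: -28266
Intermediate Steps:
y = 35 (y = 4 + (1 + 6*5) = 4 + (1 + 30) = 4 + 31 = 35)
f(C) = -126 + 34*C (f(C) = 34*C - 126 = -126 + 34*C)
(-29282 + f(153)) + (-40 - 76)*y = (-29282 + (-126 + 34*153)) + (-40 - 76)*35 = (-29282 + (-126 + 5202)) - 116*35 = (-29282 + 5076) - 4060 = -24206 - 4060 = -28266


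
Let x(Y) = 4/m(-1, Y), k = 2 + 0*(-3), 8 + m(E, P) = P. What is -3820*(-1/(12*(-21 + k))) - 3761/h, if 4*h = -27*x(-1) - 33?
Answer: 279151/399 ≈ 699.63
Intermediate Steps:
m(E, P) = -8 + P
k = 2 (k = 2 + 0 = 2)
x(Y) = 4/(-8 + Y)
h = -21/4 (h = (-108/(-8 - 1) - 33)/4 = (-108/(-9) - 33)/4 = (-108*(-1)/9 - 33)/4 = (-27*(-4/9) - 33)/4 = (12 - 33)/4 = (¼)*(-21) = -21/4 ≈ -5.2500)
-3820*(-1/(12*(-21 + k))) - 3761/h = -3820*(-1/(12*(-21 + 2))) - 3761/(-21/4) = -3820/((-12*(-19))) - 3761*(-4/21) = -3820/228 + 15044/21 = -3820*1/228 + 15044/21 = -955/57 + 15044/21 = 279151/399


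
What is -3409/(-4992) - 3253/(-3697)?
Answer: 28842049/18455424 ≈ 1.5628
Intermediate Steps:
-3409/(-4992) - 3253/(-3697) = -3409*(-1/4992) - 3253*(-1/3697) = 3409/4992 + 3253/3697 = 28842049/18455424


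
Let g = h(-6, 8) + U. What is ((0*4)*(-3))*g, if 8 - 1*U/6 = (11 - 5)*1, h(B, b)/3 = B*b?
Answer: 0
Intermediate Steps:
h(B, b) = 3*B*b (h(B, b) = 3*(B*b) = 3*B*b)
U = 12 (U = 48 - 6*(11 - 5) = 48 - 36 = 12)
g = -132 (g = 3*(-6)*8 + 12 = -144 + 12 = -132)
((0*4)*(-3))*g = ((0*4)*(-3))*(-132) = (0*(-3))*(-132) = 0*(-132) = 0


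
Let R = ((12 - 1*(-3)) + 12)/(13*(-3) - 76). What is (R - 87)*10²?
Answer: -200640/23 ≈ -8723.5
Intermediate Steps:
R = -27/115 (R = ((12 + 3) + 12)/(-39 - 76) = (15 + 12)/(-115) = 27*(-1/115) = -27/115 ≈ -0.23478)
(R - 87)*10² = (-27/115 - 87)*10² = -10032/115*100 = -200640/23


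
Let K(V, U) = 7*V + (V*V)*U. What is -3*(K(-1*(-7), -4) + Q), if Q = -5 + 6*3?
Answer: 402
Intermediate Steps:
K(V, U) = 7*V + U*V**2 (K(V, U) = 7*V + V**2*U = 7*V + U*V**2)
Q = 13 (Q = -5 + 18 = 13)
-3*(K(-1*(-7), -4) + Q) = -3*((-1*(-7))*(7 - (-4)*(-7)) + 13) = -3*(7*(7 - 4*7) + 13) = -3*(7*(7 - 28) + 13) = -3*(7*(-21) + 13) = -3*(-147 + 13) = -3*(-134) = 402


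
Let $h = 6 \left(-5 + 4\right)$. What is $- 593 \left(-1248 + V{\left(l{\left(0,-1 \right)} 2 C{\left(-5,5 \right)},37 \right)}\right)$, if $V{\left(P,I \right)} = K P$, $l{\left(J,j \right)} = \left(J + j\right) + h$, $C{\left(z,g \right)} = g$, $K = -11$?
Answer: $283454$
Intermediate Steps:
$h = -6$ ($h = 6 \left(-1\right) = -6$)
$l{\left(J,j \right)} = -6 + J + j$ ($l{\left(J,j \right)} = \left(J + j\right) - 6 = -6 + J + j$)
$V{\left(P,I \right)} = - 11 P$
$- 593 \left(-1248 + V{\left(l{\left(0,-1 \right)} 2 C{\left(-5,5 \right)},37 \right)}\right) = - 593 \left(-1248 - 11 \left(-6 + 0 - 1\right) 2 \cdot 5\right) = - 593 \left(-1248 - 11 \left(-7\right) 2 \cdot 5\right) = - 593 \left(-1248 - 11 \left(\left(-14\right) 5\right)\right) = - 593 \left(-1248 - -770\right) = - 593 \left(-1248 + 770\right) = \left(-593\right) \left(-478\right) = 283454$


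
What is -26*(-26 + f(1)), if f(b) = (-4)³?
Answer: 2340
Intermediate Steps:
f(b) = -64
-26*(-26 + f(1)) = -26*(-26 - 64) = -26*(-90) = 2340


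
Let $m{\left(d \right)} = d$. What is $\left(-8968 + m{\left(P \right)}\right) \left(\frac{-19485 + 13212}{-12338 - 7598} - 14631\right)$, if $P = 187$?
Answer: $\frac{2561218748883}{19936} \approx 1.2847 \cdot 10^{8}$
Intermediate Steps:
$\left(-8968 + m{\left(P \right)}\right) \left(\frac{-19485 + 13212}{-12338 - 7598} - 14631\right) = \left(-8968 + 187\right) \left(\frac{-19485 + 13212}{-12338 - 7598} - 14631\right) = - 8781 \left(- \frac{6273}{-19936} - 14631\right) = - 8781 \left(\left(-6273\right) \left(- \frac{1}{19936}\right) - 14631\right) = - 8781 \left(\frac{6273}{19936} - 14631\right) = \left(-8781\right) \left(- \frac{291677343}{19936}\right) = \frac{2561218748883}{19936}$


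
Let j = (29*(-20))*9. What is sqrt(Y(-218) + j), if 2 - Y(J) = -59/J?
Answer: I*sqrt(247993094)/218 ≈ 72.238*I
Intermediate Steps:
Y(J) = 2 + 59/J (Y(J) = 2 - (-59)/J = 2 + 59/J)
j = -5220 (j = -580*9 = -5220)
sqrt(Y(-218) + j) = sqrt((2 + 59/(-218)) - 5220) = sqrt((2 + 59*(-1/218)) - 5220) = sqrt((2 - 59/218) - 5220) = sqrt(377/218 - 5220) = sqrt(-1137583/218) = I*sqrt(247993094)/218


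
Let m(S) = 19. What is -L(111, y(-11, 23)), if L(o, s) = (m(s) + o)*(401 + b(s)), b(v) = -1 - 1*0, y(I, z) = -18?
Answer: -52000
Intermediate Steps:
b(v) = -1 (b(v) = -1 + 0 = -1)
L(o, s) = 7600 + 400*o (L(o, s) = (19 + o)*(401 - 1) = (19 + o)*400 = 7600 + 400*o)
-L(111, y(-11, 23)) = -(7600 + 400*111) = -(7600 + 44400) = -1*52000 = -52000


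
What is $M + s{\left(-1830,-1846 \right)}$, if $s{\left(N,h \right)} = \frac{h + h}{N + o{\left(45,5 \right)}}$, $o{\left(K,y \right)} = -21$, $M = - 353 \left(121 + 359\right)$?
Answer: $- \frac{313629748}{1851} \approx -1.6944 \cdot 10^{5}$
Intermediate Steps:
$M = -169440$ ($M = \left(-353\right) 480 = -169440$)
$s{\left(N,h \right)} = \frac{2 h}{-21 + N}$ ($s{\left(N,h \right)} = \frac{h + h}{N - 21} = \frac{2 h}{-21 + N}$)
$M + s{\left(-1830,-1846 \right)} = -169440 + 2 \left(-1846\right) \frac{1}{-21 - 1830} = -169440 + 2 \left(-1846\right) \frac{1}{-1851} = -169440 + 2 \left(-1846\right) \left(- \frac{1}{1851}\right) = -169440 + \frac{3692}{1851} = - \frac{313629748}{1851}$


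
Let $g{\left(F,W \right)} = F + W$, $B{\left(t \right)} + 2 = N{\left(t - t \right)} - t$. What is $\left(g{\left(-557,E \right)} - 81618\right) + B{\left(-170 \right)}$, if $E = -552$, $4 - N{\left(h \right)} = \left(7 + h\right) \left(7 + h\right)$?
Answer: $-82604$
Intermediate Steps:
$N{\left(h \right)} = 4 - \left(7 + h\right)^{2}$ ($N{\left(h \right)} = 4 - \left(7 + h\right) \left(7 + h\right) = 4 - \left(7 + h\right)^{2}$)
$B{\left(t \right)} = -47 - t$ ($B{\left(t \right)} = -2 - \left(-4 + t + \left(7 + \left(t - t\right)\right)^{2}\right) = -2 - \left(-4 + t + \left(7 + 0\right)^{2}\right) = -2 - \left(45 + t\right) = -47 - t$)
$\left(g{\left(-557,E \right)} - 81618\right) + B{\left(-170 \right)} = \left(\left(-557 - 552\right) - 81618\right) - -123 = \left(-1109 - 81618\right) + \left(-47 + 170\right) = -82727 + 123 = -82604$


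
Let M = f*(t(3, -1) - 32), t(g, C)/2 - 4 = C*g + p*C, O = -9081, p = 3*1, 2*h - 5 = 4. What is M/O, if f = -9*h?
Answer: -162/1009 ≈ -0.16055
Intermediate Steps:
h = 9/2 (h = 5/2 + (½)*4 = 5/2 + 2 = 9/2 ≈ 4.5000)
p = 3
t(g, C) = 8 + 6*C + 2*C*g (t(g, C) = 8 + 2*(C*g + 3*C) = 8 + 2*(3*C + C*g) = 8 + (6*C + 2*C*g) = 8 + 6*C + 2*C*g)
f = -81/2 (f = -9*9/2 = -81/2 ≈ -40.500)
M = 1458 (M = -81*((8 + 6*(-1) + 2*(-1)*3) - 32)/2 = -81*((8 - 6 - 6) - 32)/2 = -81*(-4 - 32)/2 = -81/2*(-36) = 1458)
M/O = 1458/(-9081) = 1458*(-1/9081) = -162/1009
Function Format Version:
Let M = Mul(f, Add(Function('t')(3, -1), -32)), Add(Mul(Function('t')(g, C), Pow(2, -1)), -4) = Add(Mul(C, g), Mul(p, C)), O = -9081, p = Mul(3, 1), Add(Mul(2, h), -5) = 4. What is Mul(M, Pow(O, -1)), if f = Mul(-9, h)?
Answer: Rational(-162, 1009) ≈ -0.16055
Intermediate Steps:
h = Rational(9, 2) (h = Add(Rational(5, 2), Mul(Rational(1, 2), 4)) = Add(Rational(5, 2), 2) = Rational(9, 2) ≈ 4.5000)
p = 3
Function('t')(g, C) = Add(8, Mul(6, C), Mul(2, C, g)) (Function('t')(g, C) = Add(8, Mul(2, Add(Mul(C, g), Mul(3, C)))) = Add(8, Mul(2, Add(Mul(3, C), Mul(C, g)))) = Add(8, Add(Mul(6, C), Mul(2, C, g))) = Add(8, Mul(6, C), Mul(2, C, g)))
f = Rational(-81, 2) (f = Mul(-9, Rational(9, 2)) = Rational(-81, 2) ≈ -40.500)
M = 1458 (M = Mul(Rational(-81, 2), Add(Add(8, Mul(6, -1), Mul(2, -1, 3)), -32)) = Mul(Rational(-81, 2), Add(Add(8, -6, -6), -32)) = Mul(Rational(-81, 2), Add(-4, -32)) = Mul(Rational(-81, 2), -36) = 1458)
Mul(M, Pow(O, -1)) = Mul(1458, Pow(-9081, -1)) = Mul(1458, Rational(-1, 9081)) = Rational(-162, 1009)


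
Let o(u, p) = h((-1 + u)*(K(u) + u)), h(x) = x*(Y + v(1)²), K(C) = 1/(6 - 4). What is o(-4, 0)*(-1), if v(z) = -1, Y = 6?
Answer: -245/2 ≈ -122.50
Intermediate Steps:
K(C) = ½ (K(C) = 1/2 = ½)
h(x) = 7*x (h(x) = x*(6 + (-1)²) = x*(6 + 1) = x*7 = 7*x)
o(u, p) = 7*(½ + u)*(-1 + u) (o(u, p) = 7*((-1 + u)*(½ + u)) = 7*((½ + u)*(-1 + u)) = 7*(½ + u)*(-1 + u))
o(-4, 0)*(-1) = (-7/2 + 7*(-4)² - 7/2*(-4))*(-1) = (-7/2 + 7*16 + 14)*(-1) = (-7/2 + 112 + 14)*(-1) = (245/2)*(-1) = -245/2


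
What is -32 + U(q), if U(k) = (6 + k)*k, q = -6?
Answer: -32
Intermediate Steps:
U(k) = k*(6 + k)
-32 + U(q) = -32 - 6*(6 - 6) = -32 - 6*0 = -32 + 0 = -32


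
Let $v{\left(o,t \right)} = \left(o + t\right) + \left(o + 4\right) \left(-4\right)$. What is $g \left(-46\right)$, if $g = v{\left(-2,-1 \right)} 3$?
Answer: $1518$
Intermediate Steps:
$v{\left(o,t \right)} = -16 + t - 3 o$ ($v{\left(o,t \right)} = \left(o + t\right) + \left(4 + o\right) \left(-4\right) = \left(o + t\right) - \left(16 + 4 o\right) = -16 + t - 3 o$)
$g = -33$ ($g = \left(-16 - 1 - -6\right) 3 = \left(-16 - 1 + 6\right) 3 = \left(-11\right) 3 = -33$)
$g \left(-46\right) = \left(-33\right) \left(-46\right) = 1518$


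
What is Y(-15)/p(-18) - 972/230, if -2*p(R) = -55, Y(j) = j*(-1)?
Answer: -4656/1265 ≈ -3.6806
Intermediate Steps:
Y(j) = -j
p(R) = 55/2 (p(R) = -½*(-55) = 55/2)
Y(-15)/p(-18) - 972/230 = (-1*(-15))/(55/2) - 972/230 = 15*(2/55) - 972*1/230 = 6/11 - 486/115 = -4656/1265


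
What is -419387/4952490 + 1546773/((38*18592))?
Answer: 3682041288409/1749457187520 ≈ 2.1047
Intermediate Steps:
-419387/4952490 + 1546773/((38*18592)) = -419387*1/4952490 + 1546773/706496 = -419387/4952490 + 1546773*(1/706496) = -419387/4952490 + 1546773/706496 = 3682041288409/1749457187520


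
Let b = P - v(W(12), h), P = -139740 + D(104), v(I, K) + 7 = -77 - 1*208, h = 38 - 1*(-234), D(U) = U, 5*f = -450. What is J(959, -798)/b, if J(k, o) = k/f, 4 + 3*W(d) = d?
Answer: 959/12540960 ≈ 7.6469e-5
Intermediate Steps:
f = -90 (f = (⅕)*(-450) = -90)
W(d) = -4/3 + d/3
h = 272 (h = 38 + 234 = 272)
v(I, K) = -292 (v(I, K) = -7 + (-77 - 1*208) = -7 + (-77 - 208) = -7 - 285 = -292)
P = -139636 (P = -139740 + 104 = -139636)
b = -139344 (b = -139636 - 1*(-292) = -139636 + 292 = -139344)
J(k, o) = -k/90 (J(k, o) = k/(-90) = k*(-1/90) = -k/90)
J(959, -798)/b = -1/90*959/(-139344) = -959/90*(-1/139344) = 959/12540960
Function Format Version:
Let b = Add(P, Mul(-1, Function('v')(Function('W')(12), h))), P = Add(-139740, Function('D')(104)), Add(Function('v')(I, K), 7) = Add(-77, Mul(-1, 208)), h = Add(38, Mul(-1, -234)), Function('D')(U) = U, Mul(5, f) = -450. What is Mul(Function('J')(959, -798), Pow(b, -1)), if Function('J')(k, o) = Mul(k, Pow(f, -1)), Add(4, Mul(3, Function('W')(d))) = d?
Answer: Rational(959, 12540960) ≈ 7.6469e-5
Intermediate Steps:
f = -90 (f = Mul(Rational(1, 5), -450) = -90)
Function('W')(d) = Add(Rational(-4, 3), Mul(Rational(1, 3), d))
h = 272 (h = Add(38, 234) = 272)
Function('v')(I, K) = -292 (Function('v')(I, K) = Add(-7, Add(-77, Mul(-1, 208))) = Add(-7, Add(-77, -208)) = Add(-7, -285) = -292)
P = -139636 (P = Add(-139740, 104) = -139636)
b = -139344 (b = Add(-139636, Mul(-1, -292)) = Add(-139636, 292) = -139344)
Function('J')(k, o) = Mul(Rational(-1, 90), k) (Function('J')(k, o) = Mul(k, Pow(-90, -1)) = Mul(k, Rational(-1, 90)) = Mul(Rational(-1, 90), k))
Mul(Function('J')(959, -798), Pow(b, -1)) = Mul(Mul(Rational(-1, 90), 959), Pow(-139344, -1)) = Mul(Rational(-959, 90), Rational(-1, 139344)) = Rational(959, 12540960)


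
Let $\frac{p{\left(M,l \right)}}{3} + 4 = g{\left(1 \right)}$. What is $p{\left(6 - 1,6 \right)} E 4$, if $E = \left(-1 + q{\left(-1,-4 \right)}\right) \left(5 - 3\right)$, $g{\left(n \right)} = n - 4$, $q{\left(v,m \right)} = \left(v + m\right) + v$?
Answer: $1176$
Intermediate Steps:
$q{\left(v,m \right)} = m + 2 v$ ($q{\left(v,m \right)} = \left(m + v\right) + v = m + 2 v$)
$g{\left(n \right)} = -4 + n$ ($g{\left(n \right)} = n - 4 = -4 + n$)
$E = -14$ ($E = \left(-1 + \left(-4 + 2 \left(-1\right)\right)\right) \left(5 - 3\right) = \left(-1 - 6\right) 2 = \left(-7\right) 2 = -14$)
$p{\left(M,l \right)} = -21$ ($p{\left(M,l \right)} = -12 + 3 \left(-4 + 1\right) = -12 + 3 \left(-3\right) = -12 - 9 = -21$)
$p{\left(6 - 1,6 \right)} E 4 = \left(-21\right) \left(-14\right) 4 = 294 \cdot 4 = 1176$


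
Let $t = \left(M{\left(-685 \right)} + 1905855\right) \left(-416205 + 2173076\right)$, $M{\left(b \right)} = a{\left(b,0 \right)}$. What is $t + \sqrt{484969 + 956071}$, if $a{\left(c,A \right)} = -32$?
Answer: $3348285159833 + 4 \sqrt{90065} \approx 3.3483 \cdot 10^{12}$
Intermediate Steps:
$M{\left(b \right)} = -32$
$t = 3348285159833$ ($t = \left(-32 + 1905855\right) \left(-416205 + 2173076\right) = 1905823 \cdot 1756871 = 3348285159833$)
$t + \sqrt{484969 + 956071} = 3348285159833 + \sqrt{484969 + 956071} = 3348285159833 + \sqrt{1441040} = 3348285159833 + 4 \sqrt{90065}$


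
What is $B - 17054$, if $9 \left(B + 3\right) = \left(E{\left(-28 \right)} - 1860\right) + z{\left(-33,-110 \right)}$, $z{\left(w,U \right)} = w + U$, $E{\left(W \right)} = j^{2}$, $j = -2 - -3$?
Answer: $- \frac{155515}{9} \approx -17279.0$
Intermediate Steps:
$j = 1$ ($j = -2 + 3 = 1$)
$E{\left(W \right)} = 1$ ($E{\left(W \right)} = 1^{2} = 1$)
$z{\left(w,U \right)} = U + w$
$B = - \frac{2029}{9}$ ($B = -3 + \frac{\left(1 - 1860\right) - 143}{9} = -3 + \frac{-1859 - 143}{9} = -3 + \frac{1}{9} \left(-2002\right) = -3 - \frac{2002}{9} = - \frac{2029}{9} \approx -225.44$)
$B - 17054 = - \frac{2029}{9} - 17054 = - \frac{155515}{9}$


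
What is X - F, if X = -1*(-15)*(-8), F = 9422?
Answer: -9542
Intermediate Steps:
X = -120 (X = 15*(-8) = -120)
X - F = -120 - 1*9422 = -120 - 9422 = -9542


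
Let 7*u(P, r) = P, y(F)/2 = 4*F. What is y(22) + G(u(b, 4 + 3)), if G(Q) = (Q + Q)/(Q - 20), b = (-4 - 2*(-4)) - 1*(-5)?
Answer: 23038/131 ≈ 175.86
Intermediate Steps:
y(F) = 8*F (y(F) = 2*(4*F) = 8*F)
b = 9 (b = (-4 + 8) + 5 = 4 + 5 = 9)
u(P, r) = P/7
G(Q) = 2*Q/(-20 + Q) (G(Q) = (2*Q)/(-20 + Q) = 2*Q/(-20 + Q))
y(22) + G(u(b, 4 + 3)) = 8*22 + 2*((1/7)*9)/(-20 + (1/7)*9) = 176 + 2*(9/7)/(-20 + 9/7) = 176 + 2*(9/7)/(-131/7) = 176 + 2*(9/7)*(-7/131) = 176 - 18/131 = 23038/131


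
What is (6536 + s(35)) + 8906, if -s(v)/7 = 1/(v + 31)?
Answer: 1019165/66 ≈ 15442.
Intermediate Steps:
s(v) = -7/(31 + v) (s(v) = -7/(v + 31) = -7/(31 + v))
(6536 + s(35)) + 8906 = (6536 - 7/(31 + 35)) + 8906 = (6536 - 7/66) + 8906 = 431369/66 + 8906 = 1019165/66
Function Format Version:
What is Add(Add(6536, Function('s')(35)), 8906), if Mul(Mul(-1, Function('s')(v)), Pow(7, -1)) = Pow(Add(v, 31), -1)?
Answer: Rational(1019165, 66) ≈ 15442.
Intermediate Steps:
Function('s')(v) = Mul(-7, Pow(Add(31, v), -1)) (Function('s')(v) = Mul(-7, Pow(Add(v, 31), -1)) = Mul(-7, Pow(Add(31, v), -1)))
Add(Add(6536, Function('s')(35)), 8906) = Add(Add(6536, Mul(-7, Pow(Add(31, 35), -1))), 8906) = Add(Add(6536, Mul(-7, Pow(66, -1))), 8906) = Add(Add(6536, Mul(-7, Rational(1, 66))), 8906) = Add(Add(6536, Rational(-7, 66)), 8906) = Add(Rational(431369, 66), 8906) = Rational(1019165, 66)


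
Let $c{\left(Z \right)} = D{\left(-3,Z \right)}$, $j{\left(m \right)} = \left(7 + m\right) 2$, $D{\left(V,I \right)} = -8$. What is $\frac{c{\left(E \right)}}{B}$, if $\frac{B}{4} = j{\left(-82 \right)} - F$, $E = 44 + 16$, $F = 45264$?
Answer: $\frac{1}{22707} \approx 4.4039 \cdot 10^{-5}$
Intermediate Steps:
$E = 60$
$j{\left(m \right)} = 14 + 2 m$
$c{\left(Z \right)} = -8$
$B = -181656$ ($B = 4 \left(\left(14 + 2 \left(-82\right)\right) - 45264\right) = 4 \left(\left(14 - 164\right) - 45264\right) = 4 \left(-150 - 45264\right) = 4 \left(-45414\right) = -181656$)
$\frac{c{\left(E \right)}}{B} = - \frac{8}{-181656} = \left(-8\right) \left(- \frac{1}{181656}\right) = \frac{1}{22707}$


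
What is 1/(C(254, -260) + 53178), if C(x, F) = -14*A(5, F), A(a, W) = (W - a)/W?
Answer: 26/1382257 ≈ 1.8810e-5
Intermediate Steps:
A(a, W) = (W - a)/W
C(x, F) = -14*(-5 + F)/F (C(x, F) = -14*(F - 1*5)/F = -14*(F - 5)/F = -14*(-5 + F)/F)
1/(C(254, -260) + 53178) = 1/((-14 + 70/(-260)) + 53178) = 1/((-14 + 70*(-1/260)) + 53178) = 1/((-14 - 7/26) + 53178) = 1/(-371/26 + 53178) = 1/(1382257/26) = 26/1382257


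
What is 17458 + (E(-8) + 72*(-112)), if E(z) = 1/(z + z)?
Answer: 150303/16 ≈ 9393.9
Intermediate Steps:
E(z) = 1/(2*z)
17458 + (E(-8) + 72*(-112)) = 17458 + ((½)/(-8) + 72*(-112)) = 17458 + ((½)*(-⅛) - 8064) = 17458 + (-1/16 - 8064) = 17458 - 129025/16 = 150303/16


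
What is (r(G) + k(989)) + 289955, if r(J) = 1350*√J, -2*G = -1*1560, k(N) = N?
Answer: 290944 + 2700*√195 ≈ 3.2865e+5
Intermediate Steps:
G = 780 (G = -(-1)*1560/2 = -½*(-1560) = 780)
(r(G) + k(989)) + 289955 = (1350*√780 + 989) + 289955 = (1350*(2*√195) + 989) + 289955 = (2700*√195 + 989) + 289955 = (989 + 2700*√195) + 289955 = 290944 + 2700*√195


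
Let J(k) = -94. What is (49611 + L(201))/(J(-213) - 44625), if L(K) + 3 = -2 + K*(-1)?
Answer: -49405/44719 ≈ -1.1048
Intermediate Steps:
L(K) = -5 - K (L(K) = -3 + (-2 + K*(-1)) = -3 + (-2 - K) = -5 - K)
(49611 + L(201))/(J(-213) - 44625) = (49611 + (-5 - 1*201))/(-94 - 44625) = (49611 + (-5 - 201))/(-44719) = (49611 - 206)*(-1/44719) = 49405*(-1/44719) = -49405/44719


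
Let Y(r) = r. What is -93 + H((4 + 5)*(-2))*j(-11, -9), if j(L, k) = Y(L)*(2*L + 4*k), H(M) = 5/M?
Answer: -2432/9 ≈ -270.22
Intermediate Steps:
j(L, k) = L*(2*L + 4*k)
-93 + H((4 + 5)*(-2))*j(-11, -9) = -93 + (5/(((4 + 5)*(-2))))*(2*(-11)*(-11 + 2*(-9))) = -93 + (5/((9*(-2))))*(2*(-11)*(-11 - 18)) = -93 + (5/(-18))*(2*(-11)*(-29)) = -93 + (5*(-1/18))*638 = -93 - 5/18*638 = -93 - 1595/9 = -2432/9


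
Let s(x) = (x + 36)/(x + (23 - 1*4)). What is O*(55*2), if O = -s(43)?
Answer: -4345/31 ≈ -140.16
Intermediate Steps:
s(x) = (36 + x)/(19 + x) (s(x) = (36 + x)/(x + (23 - 4)) = (36 + x)/(x + 19) = (36 + x)/(19 + x))
O = -79/62 (O = -(36 + 43)/(19 + 43) = -79/62 ≈ -1.2742)
O*(55*2) = -4345*2/62 = -79/62*110 = -4345/31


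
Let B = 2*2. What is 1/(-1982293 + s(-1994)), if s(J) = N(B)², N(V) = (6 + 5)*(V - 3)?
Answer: -1/1982172 ≈ -5.0450e-7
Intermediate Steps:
B = 4
N(V) = -33 + 11*V (N(V) = 11*(-3 + V) = -33 + 11*V)
s(J) = 121 (s(J) = (-33 + 11*4)² = (-33 + 44)² = 11² = 121)
1/(-1982293 + s(-1994)) = 1/(-1982293 + 121) = 1/(-1982172) = -1/1982172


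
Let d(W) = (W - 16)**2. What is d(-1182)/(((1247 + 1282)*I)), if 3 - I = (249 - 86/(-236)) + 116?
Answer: -169354072/108137511 ≈ -1.5661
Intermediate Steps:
I = -42759/118 (I = 3 - ((249 - 86/(-236)) + 116) = 3 - ((249 - 86*(-1/236)) + 116) = 3 - ((249 + 43/118) + 116) = 3 - (29425/118 + 116) = 3 - 1*43113/118 = 3 - 43113/118 = -42759/118 ≈ -362.36)
d(W) = (-16 + W)**2
d(-1182)/(((1247 + 1282)*I)) = (-16 - 1182)**2/(((1247 + 1282)*(-42759/118))) = (-1198)**2/((2529*(-42759/118))) = 1435204/(-108137511/118) = 1435204*(-118/108137511) = -169354072/108137511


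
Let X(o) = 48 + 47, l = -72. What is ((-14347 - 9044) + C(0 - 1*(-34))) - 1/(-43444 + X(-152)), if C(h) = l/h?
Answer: -17239160350/736933 ≈ -23393.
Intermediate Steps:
X(o) = 95
C(h) = -72/h
((-14347 - 9044) + C(0 - 1*(-34))) - 1/(-43444 + X(-152)) = ((-14347 - 9044) - 72/(0 - 1*(-34))) - 1/(-43444 + 95) = (-23391 - 72/(0 + 34)) - 1/(-43349) = (-23391 - 72/34) - 1*(-1/43349) = (-23391 - 72*1/34) + 1/43349 = (-23391 - 36/17) + 1/43349 = -397683/17 + 1/43349 = -17239160350/736933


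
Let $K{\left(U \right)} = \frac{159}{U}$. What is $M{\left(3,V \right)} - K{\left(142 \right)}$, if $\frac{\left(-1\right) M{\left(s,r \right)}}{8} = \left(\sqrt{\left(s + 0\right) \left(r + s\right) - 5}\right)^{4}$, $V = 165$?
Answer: $- \frac{282865295}{142} \approx -1.992 \cdot 10^{6}$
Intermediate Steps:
$M{\left(s,r \right)} = - 8 \left(-5 + s \left(r + s\right)\right)^{2}$ ($M{\left(s,r \right)} = - 8 \left(\sqrt{\left(s + 0\right) \left(r + s\right) - 5}\right)^{4} = - 8 \left(\sqrt{s \left(r + s\right) - 5}\right)^{4} = - 8 \left(\sqrt{-5 + s \left(r + s\right)}\right)^{4} = - 8 \left(-5 + s \left(r + s\right)\right)^{2}$)
$M{\left(3,V \right)} - K{\left(142 \right)} = - 8 \left(-5 + 3^{2} + 165 \cdot 3\right)^{2} - \frac{159}{142} = - 8 \left(-5 + 9 + 495\right)^{2} - 159 \cdot \frac{1}{142} = - 8 \cdot 499^{2} - \frac{159}{142} = \left(-8\right) 249001 - \frac{159}{142} = -1992008 - \frac{159}{142} = - \frac{282865295}{142}$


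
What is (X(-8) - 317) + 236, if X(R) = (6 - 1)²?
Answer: -56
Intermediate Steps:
X(R) = 25 (X(R) = 5² = 25)
(X(-8) - 317) + 236 = (25 - 317) + 236 = -292 + 236 = -56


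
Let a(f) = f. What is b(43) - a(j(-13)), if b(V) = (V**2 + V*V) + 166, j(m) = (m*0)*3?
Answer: 3864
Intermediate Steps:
j(m) = 0 (j(m) = 0*3 = 0)
b(V) = 166 + 2*V**2 (b(V) = (V**2 + V**2) + 166 = 2*V**2 + 166 = 166 + 2*V**2)
b(43) - a(j(-13)) = (166 + 2*43**2) - 1*0 = (166 + 2*1849) + 0 = (166 + 3698) + 0 = 3864 + 0 = 3864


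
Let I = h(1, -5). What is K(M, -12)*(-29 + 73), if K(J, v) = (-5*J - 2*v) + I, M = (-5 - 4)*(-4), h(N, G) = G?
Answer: -7084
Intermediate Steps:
I = -5
M = 36 (M = -9*(-4) = 36)
K(J, v) = -5 - 5*J - 2*v (K(J, v) = (-5*J - 2*v) - 5 = -5 - 5*J - 2*v)
K(M, -12)*(-29 + 73) = (-5 - 5*36 - 2*(-12))*(-29 + 73) = (-5 - 180 + 24)*44 = -161*44 = -7084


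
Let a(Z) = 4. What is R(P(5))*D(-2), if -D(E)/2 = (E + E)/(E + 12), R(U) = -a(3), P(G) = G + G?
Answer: -16/5 ≈ -3.2000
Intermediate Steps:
P(G) = 2*G
R(U) = -4 (R(U) = -1*4 = -4)
D(E) = -4*E/(12 + E) (D(E) = -2*(E + E)/(E + 12) = -2*2*E/(12 + E) = -4*E/(12 + E))
R(P(5))*D(-2) = -(-16)*(-2)/(12 - 2) = -(-16)*(-2)/10 = -4*⅘ = -16/5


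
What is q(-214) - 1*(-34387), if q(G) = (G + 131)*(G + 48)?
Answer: 48165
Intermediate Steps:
q(G) = (48 + G)*(131 + G) (q(G) = (131 + G)*(48 + G) = (48 + G)*(131 + G))
q(-214) - 1*(-34387) = (6288 + (-214)² + 179*(-214)) - 1*(-34387) = (6288 + 45796 - 38306) + 34387 = 13778 + 34387 = 48165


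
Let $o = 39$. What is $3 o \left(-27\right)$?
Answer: $-3159$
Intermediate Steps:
$3 o \left(-27\right) = 3 \cdot 39 \left(-27\right) = 117 \left(-27\right) = -3159$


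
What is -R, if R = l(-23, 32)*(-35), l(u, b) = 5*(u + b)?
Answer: 1575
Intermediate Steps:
l(u, b) = 5*b + 5*u (l(u, b) = 5*(b + u) = 5*b + 5*u)
R = -1575 (R = (5*32 + 5*(-23))*(-35) = (160 - 115)*(-35) = 45*(-35) = -1575)
-R = -1*(-1575) = 1575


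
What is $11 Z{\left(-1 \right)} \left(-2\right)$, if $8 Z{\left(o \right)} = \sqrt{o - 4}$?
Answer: $- \frac{11 i \sqrt{5}}{4} \approx - 6.1492 i$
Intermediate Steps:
$Z{\left(o \right)} = \frac{\sqrt{-4 + o}}{8}$ ($Z{\left(o \right)} = \frac{\sqrt{o - 4}}{8} = \frac{\sqrt{-4 + o}}{8}$)
$11 Z{\left(-1 \right)} \left(-2\right) = 11 \frac{\sqrt{-4 - 1}}{8} \left(-2\right) = 11 \frac{\sqrt{-5}}{8} \left(-2\right) = 11 \frac{i \sqrt{5}}{8} \left(-2\right) = \frac{11 i \sqrt{5}}{8} \left(-2\right) = - \frac{11 i \sqrt{5}}{4}$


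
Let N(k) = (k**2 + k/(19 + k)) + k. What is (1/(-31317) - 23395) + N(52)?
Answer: -45889332560/2223507 ≈ -20638.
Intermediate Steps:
N(k) = k + k**2 + k/(19 + k) (N(k) = (k**2 + k/(19 + k)) + k = k + k**2 + k/(19 + k))
(1/(-31317) - 23395) + N(52) = (1/(-31317) - 23395) + 52*(20 + 52**2 + 20*52)/(19 + 52) = (-1/31317 - 23395) + 52*(20 + 2704 + 1040)/71 = -732661216/31317 + 52*(1/71)*3764 = -732661216/31317 + 195728/71 = -45889332560/2223507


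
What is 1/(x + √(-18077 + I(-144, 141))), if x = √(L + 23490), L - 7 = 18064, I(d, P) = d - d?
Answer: 1/(√41561 + I*√18077) ≈ 0.0034184 - 0.0022544*I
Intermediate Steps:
I(d, P) = 0
L = 18071 (L = 7 + 18064 = 18071)
x = √41561 (x = √(18071 + 23490) = √41561 ≈ 203.87)
1/(x + √(-18077 + I(-144, 141))) = 1/(√41561 + √(-18077 + 0)) = 1/(√41561 + √(-18077)) = 1/(√41561 + I*√18077)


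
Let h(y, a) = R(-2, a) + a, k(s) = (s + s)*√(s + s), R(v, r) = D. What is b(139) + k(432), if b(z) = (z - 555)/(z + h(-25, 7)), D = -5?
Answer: -416/141 + 10368*√6 ≈ 25393.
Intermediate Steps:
R(v, r) = -5
k(s) = 2*√2*s^(3/2) (k(s) = (2*s)*√(2*s) = (2*s)*(√2*√s) = 2*√2*s^(3/2))
h(y, a) = -5 + a
b(z) = (-555 + z)/(2 + z) (b(z) = (z - 555)/(z + (-5 + 7)) = (-555 + z)/(z + 2) = (-555 + z)/(2 + z))
b(139) + k(432) = (-555 + 139)/(2 + 139) + 2*√2*432^(3/2) = -416/141 + 2*√2*(5184*√3) = (1/141)*(-416) + 10368*√6 = -416/141 + 10368*√6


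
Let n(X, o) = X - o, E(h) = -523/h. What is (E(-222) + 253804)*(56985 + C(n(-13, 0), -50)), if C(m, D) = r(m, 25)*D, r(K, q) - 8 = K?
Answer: 3224906704585/222 ≈ 1.4527e+10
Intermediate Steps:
r(K, q) = 8 + K
C(m, D) = D*(8 + m) (C(m, D) = (8 + m)*D = D*(8 + m))
(E(-222) + 253804)*(56985 + C(n(-13, 0), -50)) = (-523/(-222) + 253804)*(56985 - 50*(8 + (-13 - 1*0))) = (-523*(-1/222) + 253804)*(56985 - 50*(8 + (-13 + 0))) = (523/222 + 253804)*(56985 - 50*(8 - 13)) = 56345011*(56985 - 50*(-5))/222 = 56345011*(56985 + 250)/222 = (56345011/222)*57235 = 3224906704585/222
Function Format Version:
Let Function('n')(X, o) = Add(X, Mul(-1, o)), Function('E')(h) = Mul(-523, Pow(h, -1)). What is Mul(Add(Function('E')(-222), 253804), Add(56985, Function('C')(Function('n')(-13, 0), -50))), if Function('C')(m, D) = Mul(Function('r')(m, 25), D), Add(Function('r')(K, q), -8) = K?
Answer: Rational(3224906704585, 222) ≈ 1.4527e+10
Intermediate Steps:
Function('r')(K, q) = Add(8, K)
Function('C')(m, D) = Mul(D, Add(8, m)) (Function('C')(m, D) = Mul(Add(8, m), D) = Mul(D, Add(8, m)))
Mul(Add(Function('E')(-222), 253804), Add(56985, Function('C')(Function('n')(-13, 0), -50))) = Mul(Add(Mul(-523, Pow(-222, -1)), 253804), Add(56985, Mul(-50, Add(8, Add(-13, Mul(-1, 0)))))) = Mul(Add(Mul(-523, Rational(-1, 222)), 253804), Add(56985, Mul(-50, Add(8, Add(-13, 0))))) = Mul(Add(Rational(523, 222), 253804), Add(56985, Mul(-50, Add(8, -13)))) = Mul(Rational(56345011, 222), Add(56985, Mul(-50, -5))) = Mul(Rational(56345011, 222), Add(56985, 250)) = Mul(Rational(56345011, 222), 57235) = Rational(3224906704585, 222)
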